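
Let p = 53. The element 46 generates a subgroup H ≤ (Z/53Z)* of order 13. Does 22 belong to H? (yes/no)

no

22 ∈ ⟨46⟩ iff 22^13 ≡ 1 (mod 53), since |⟨46⟩| = 13.
22^13 mod 53 = 23.
Since 23 ≠ 1, 22 does not lie in the subgroup.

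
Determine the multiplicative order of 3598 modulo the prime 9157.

9156

The order of 3598 must divide p − 1 = 9156 = 2^2 · 3 · 7 · 109.
Divisors: 1, 2, 3, 4, 6, 7, 12, 14, 21, 28, 42, 84, 109, 218, 327, 436, 654, 763, 1308, 1526, 2289, 3052, 4578, 9156.
Check each in increasing order: 3598^1 ≡ 3598;  3598^2 ≡ 6763;  3598^3 ≡ 3125;  3598^4 ≡ 8111;  3598^6 ≡ 4263;  3598^7 ≡ 299;  3598^12 ≡ 5681;  3598^14 ≡ 6988;  3598^21 ≡ 1616;  3598^28 ≡ 7020;  3598^42 ≡ 1711;  3598^84 ≡ 6438;  3598^109 ≡ 6243;  3598^218 ≡ 2857;  3598^327 ≡ 7572;  3598^436 ≡ 3562;  3598^654 ≡ 3207;  3598^763 ≡ 4099;  3598^1308 ≡ 1538;  3598^1526 ≡ 7863;  3598^2289 ≡ 6954;  3598^3052 ≡ 7862;  3598^4578 ≡ 9156;  3598^9156 ≡ 1.
Smallest exponent giving 1 is 9156.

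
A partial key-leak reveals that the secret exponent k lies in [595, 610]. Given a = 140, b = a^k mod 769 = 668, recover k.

609

Compute 140^595 mod 769 = 210, then multiply by 140 repeatedly:
  140^595=210  140^596=178  140^597=312  140^598=616  140^599=112
  140^600=300  140^601=474  140^602=226  140^603=111  140^604=160
  140^605=99  140^606=18  140^607=213  140^608=598  140^609=668
Found 668 at exponent 609.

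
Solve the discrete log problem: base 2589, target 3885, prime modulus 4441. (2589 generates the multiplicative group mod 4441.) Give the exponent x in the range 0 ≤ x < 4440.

Baby-step giant-step with m = ceil(sqrt(4440)) = 67.
Baby table (2589^j mod 4441 for j=0..66):
  0:1  1:2589  2:1452  3:2142  4:3270  5:1484  6:611  7:883
  8:3413  9:3108  10:3961  11:760  12:277  13:2152  14:2514  15:2681
  16:4267  17:2496  18:489  19:336  20:3909  21:3803  22:270  23:1793
  24:1232  25:1010  26:3582  27:990  28:653  29:3037  30:2223  31:4252
  32:3630  33:914  34:3734  35:3710  36:3748  37:4428  38:1871  39:3329
  40:3241  41:1900  42:2913  43:939  44:1844  45:41  46:4006  47:1799
  48:3443  49:840  50:3111  51:2846  52:675  53:2262  54:3080  55:2525
  56:73  57:2475  58:3853  59:931  60:3337  61:1748  62:193  63:2285
  64:453  65:393  66:488
Giant step factor: 2589^(-67) ≡ 4236 (mod 4441).
Scan 3885·4236^i mod 4441 for i = 0, 1, …:
  i=0: 3885   i=1: 2955   i=2: 2642   i=3: 192
  i=4: 609   i=5: 3944   i=6: 4183   i=7: 4039
  i=8: 2472   i=9: 3955     …   i=34: 4289
  i=35: 73
Match at i=35, j=56: x = 35·67 + 56 = 2401.

2401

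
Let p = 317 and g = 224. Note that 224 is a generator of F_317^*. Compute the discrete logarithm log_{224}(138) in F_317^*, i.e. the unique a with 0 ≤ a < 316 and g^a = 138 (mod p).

54

Baby-step giant-step with m = ceil(sqrt(316)) = 18.
Baby table (224^j mod 317 for j=0..17):
  0:1  1:224  2:90  3:189  4:175  5:209  6:217  7:107
  8:193  9:120  10:252  11:22  12:173  13:78  14:37  15:46
  16:160  17:19
Giant step factor: 224^(-18) ≡ 263 (mod 317).
Scan 138·263^i mod 317 for i = 0, 1, …:
  i=0: 138   i=1: 156   i=2: 135   i=3: 1
Match at i=3, j=0: a = 3·18 + 0 = 54.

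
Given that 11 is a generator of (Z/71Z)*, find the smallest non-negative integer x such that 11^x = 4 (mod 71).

Baby-step giant-step with m = ceil(sqrt(70)) = 9.
Baby table (11^j mod 71 for j=0..8):
  0:1  1:11  2:50  3:53  4:15  5:23  6:40  7:14
  8:12
Giant step factor: 11^(-9) ≡ 7 (mod 71).
Scan 4·7^i mod 71 for i = 0, 1, …:
  i=0: 4   i=1: 28   i=2: 54   i=3: 23
Match at i=3, j=5: x = 3·9 + 5 = 32.

32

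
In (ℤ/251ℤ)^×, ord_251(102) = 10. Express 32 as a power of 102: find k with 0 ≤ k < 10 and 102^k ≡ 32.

9

Successive powers of 102 modulo 251:
  102^0=1  102^1=102  102^2=113  102^3=231  102^4=219  102^5=250
  102^6=149  102^7=138  102^8=20  102^9=32
So 102^9 ≡ 32 (mod 251), giving k = 9.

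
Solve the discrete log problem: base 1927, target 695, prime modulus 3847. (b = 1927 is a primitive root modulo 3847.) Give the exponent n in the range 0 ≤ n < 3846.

3723

Baby-step giant-step with m = ceil(sqrt(3846)) = 63.
Baby table (1927^j mod 3847 for j=0..62):
  0:1  1:1927  2:974  3:3409  4:2314  5:405  6:3341  7:2076
  8:3419  9:2349  10:2451  11:2808  12:2134  13:3622  14:1136  15:129
  16:2375  17:2542  18:1203  19:2287  20:2234  21:125  22:2361  23:2493
  24:2955  25:725  26:614  27:2149  28:1751  29:358  30:1253  31:2462
  32:923  33:1307  34:2651  35:3508  36:737  37:656  38:2296  39:342
  40:1197  41:2266  42:237  43:2753  44:18  45:63  46:2144  47:3657
  48:3182  49:3443  50:2433  51:2745  52:3837  53:3812  54:1801  55:533
  56:3789  57:3644  58:1213  59:2322  60:433  61:3439  62:2419
Giant step factor: 1927^(-63) ≡ 869 (mod 3847).
Scan 695·869^i mod 3847 for i = 0, 1, …:
  i=0: 695   i=1: 3823   i=2: 2226   i=3: 3200
  i=4: 3266   i=5: 2915   i=6: 1809   i=7: 2445
  i=8: 1161   i=9: 995     …   i=58: 1509
  i=59: 3341
Match at i=59, j=6: n = 59·63 + 6 = 3723.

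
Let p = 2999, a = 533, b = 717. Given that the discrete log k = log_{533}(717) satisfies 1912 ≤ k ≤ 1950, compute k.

1938

Compute 533^1912 mod 2999 = 3, then multiply by 533 repeatedly:
  533^1912=3  533^1913=1599  533^1914=551  533^1915=2780  533^1916=234
  533^1917=1763  533^1918=992  533^1919=912  533^1920=258  533^1921=2559
  533^1922=2401  533^1923=2159  533^1924=2130  533^1925=1668  533^1926=1340
  533^1927=458  533^1928=1195  533^1929=1147  533^1930=2554  533^1931=2735
  533^1932=241  533^1933=2495  533^1934=1278  533^1935=401  533^1936=804
  533^1937=2674  533^1938=717
Found 717 at exponent 1938.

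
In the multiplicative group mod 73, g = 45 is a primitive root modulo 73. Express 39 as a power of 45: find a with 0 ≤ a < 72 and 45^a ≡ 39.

5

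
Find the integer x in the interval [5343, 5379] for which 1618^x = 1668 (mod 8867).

5356

Compute 1618^5343 mod 8867 = 7233, then multiply by 1618 repeatedly:
  1618^5343=7233  1618^5344=7421  1618^5345=1260  1618^5346=8137  1618^5347=7038
  1618^5348=2256  1618^5349=5871  1618^5350=2721  1618^5351=4546  1618^5352=4685
  1618^5353=7912  1618^5354=6535  1618^5355=4166  1618^5356=1668
Found 1668 at exponent 5356.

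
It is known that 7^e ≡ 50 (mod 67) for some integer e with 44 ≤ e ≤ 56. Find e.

Compute 7^44 mod 67 = 37, then multiply by 7 repeatedly:
  7^44=37  7^45=58  7^46=4  7^47=28  7^48=62
  7^49=32  7^50=23  7^51=27  7^52=55  7^53=50
Found 50 at exponent 53.

53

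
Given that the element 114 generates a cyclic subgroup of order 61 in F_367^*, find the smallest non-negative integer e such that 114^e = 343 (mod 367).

Successive powers of 114 modulo 367:
  114^0=1  114^1=114  114^2=151  114^3=332  114^4=47  114^5=220
  114^6=124  114^7=190  114^8=7  114^9=64  114^10=323  114^11=122
  114^12=329  114^13=72  114^14=134  114^15=229  114^16=49  114^17=81
  114^18=59  114^19=120  114^20=101  114^21=137  114^22=204  114^23=135
  114^24=343
So 114^24 ≡ 343 (mod 367), giving e = 24.

24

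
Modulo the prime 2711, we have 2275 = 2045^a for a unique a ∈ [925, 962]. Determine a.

942

Compute 2045^925 mod 2711 = 1691, then multiply by 2045 repeatedly:
  2045^925=1691  2045^926=1570  2045^927=826  2045^928=217  2045^929=1872
  2045^930=308  2045^931=908  2045^932=2536  2045^933=2688  2045^934=1763
  2045^935=2416  2045^936=1278  2045^937=106  2045^938=2601  2045^939=63
  2045^940=1418  2045^941=1751  2045^942=2275
Found 2275 at exponent 942.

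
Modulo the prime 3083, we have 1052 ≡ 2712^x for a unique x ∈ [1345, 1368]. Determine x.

1367

Compute 2712^1345 mod 3083 = 2095, then multiply by 2712 repeatedly:
  2712^1345=2095  2712^1346=2754  2712^1347=1822  2712^1348=2298  2712^1349=1433
  2712^1350=1716  2712^1351=1545  2712^1352=243  2712^1353=2337  2712^1354=2379
  2712^1355=2212  2712^1356=2509  2712^1357=227  2712^1358=2107  2712^1359=1385
  2712^1360=1026  2712^1361=1646  2712^1362=2851  2712^1363=2831  2712^1364=1002
  2712^1365=1301  2712^1366=1360  2712^1367=1052
Found 1052 at exponent 1367.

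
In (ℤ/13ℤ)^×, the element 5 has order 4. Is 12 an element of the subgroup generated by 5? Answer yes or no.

yes

⟨5⟩ has order 4; its elements mod 13 are {1, 5, 8, 12}.
12 is in this set.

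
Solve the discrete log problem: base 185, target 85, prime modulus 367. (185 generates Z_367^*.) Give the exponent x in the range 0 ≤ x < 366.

242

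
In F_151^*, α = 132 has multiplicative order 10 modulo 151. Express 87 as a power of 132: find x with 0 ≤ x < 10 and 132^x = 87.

3

Successive powers of 132 modulo 151:
  132^0=1  132^1=132  132^2=59  132^3=87
So 132^3 ≡ 87 (mod 151), giving x = 3.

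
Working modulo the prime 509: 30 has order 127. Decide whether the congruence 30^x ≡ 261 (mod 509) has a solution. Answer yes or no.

261 ∈ ⟨30⟩ iff 261^127 ≡ 1 (mod 509), since |⟨30⟩| = 127.
261^127 mod 509 = 1.
Since 1 = 1, 261 lies in the subgroup.

yes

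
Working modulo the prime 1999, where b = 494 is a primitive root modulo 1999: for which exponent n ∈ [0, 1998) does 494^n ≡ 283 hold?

Baby-step giant-step with m = ceil(sqrt(1998)) = 45.
Baby table (494^j mod 1999 for j=0..44):
  0:1  1:494  2:158  3:91  4:976  5:385  6:285  7:860
  8:1052  9:1947  10:299  11:1779  12:1265  13:1222  14:1969  15:1172
  16:1257  17:1268  18:705  19:444  20:1445  21:187  22:424  23:1560
  24:1025  25:603  26:31  27:1321  28:900  29:822  30:271  31:1940
  32:839  33:673  34:628  35:387  36:1273  37:1176  38:1234  39:1900
  40:1069  41:350  42:986  43:1327  44:1865
Giant step factor: 494^(-45) ≡ 419 (mod 1999).
Scan 283·419^i mod 1999 for i = 0, 1, …:
  i=0: 283   i=1: 636   i=2: 617   i=3: 652
  i=4: 1324   i=5: 1033   i=6: 1043   i=7: 1235
  i=8: 1723   i=9: 298     …   i=20: 1809
  i=21: 350
Match at i=21, j=41: n = 21·45 + 41 = 986.

986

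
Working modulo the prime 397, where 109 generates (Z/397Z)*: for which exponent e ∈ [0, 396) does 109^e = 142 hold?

78

Baby-step giant-step with m = ceil(sqrt(396)) = 20.
Baby table (109^j mod 397 for j=0..19):
  0:1  1:109  2:368  3:15  4:47  5:359  6:225  7:308
  8:224  9:199  10:253  11:184  12:206  13:222  14:378  15:311
  16:154  17:112  18:298  19:325
Giant step factor: 109^(-20) ≡ 82 (mod 397).
Scan 142·82^i mod 397 for i = 0, 1, …:
  i=0: 142   i=1: 131   i=2: 23   i=3: 298
Match at i=3, j=18: e = 3·20 + 18 = 78.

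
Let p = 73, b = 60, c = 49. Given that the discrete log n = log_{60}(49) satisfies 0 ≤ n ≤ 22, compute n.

Compute 60^0 mod 73 = 1, then multiply by 60 repeatedly:
  60^0=1  60^1=60  60^2=23  60^3=66  60^4=18
  60^5=58  60^6=49
Found 49 at exponent 6.

6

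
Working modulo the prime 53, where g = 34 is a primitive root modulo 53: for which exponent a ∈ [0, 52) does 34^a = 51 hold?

Baby-step giant-step with m = ceil(sqrt(52)) = 8.
Baby table (34^j mod 53 for j=0..7):
  0:1  1:34  2:43  3:31  4:47  5:8  6:7  7:26
Giant step factor: 34^(-8) ≡ 28 (mod 53).
Scan 51·28^i mod 53 for i = 0, 1, …:
  i=0: 51   i=1: 50   i=2: 22   i=3: 33
  i=4: 23   i=5: 8
Match at i=5, j=5: a = 5·8 + 5 = 45.

45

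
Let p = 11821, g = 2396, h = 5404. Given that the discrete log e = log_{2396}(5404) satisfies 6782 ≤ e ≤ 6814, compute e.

Compute 2396^6782 mod 11821 = 6651, then multiply by 2396 repeatedly:
  2396^6782=6651  2396^6783=1088  2396^6784=6228  2396^6785=4186  2396^6786=5448
  2396^6787=3024  2396^6788=11052  2396^6789=1552  2396^6790=6798  2396^6791=10491
  2396^6792=4990  2396^6793=5009  2396^6794=3249  2396^6795=6386  2396^6796=4482
  2396^6797=5404
Found 5404 at exponent 6797.

6797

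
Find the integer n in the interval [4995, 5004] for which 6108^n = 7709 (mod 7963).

4996

Compute 6108^4995 mod 7963 = 3679, then multiply by 6108 repeatedly:
  6108^4995=3679  6108^4996=7709
Found 7709 at exponent 4996.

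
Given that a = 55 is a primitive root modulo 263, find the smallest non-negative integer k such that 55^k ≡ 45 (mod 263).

21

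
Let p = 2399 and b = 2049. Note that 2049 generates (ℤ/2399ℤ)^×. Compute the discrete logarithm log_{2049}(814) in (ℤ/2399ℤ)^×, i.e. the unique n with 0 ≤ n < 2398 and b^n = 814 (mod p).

140

Baby-step giant-step with m = ceil(sqrt(2398)) = 49.
Baby table (2049^j mod 2399 for j=0..48):
  0:1  1:2049  2:151  3:2327  4:1210  5:1123  6:386  7:1643
  8:710  9:996  10:1654  11:1658  12:258  13:862  14:574  15:616
  16:310  17:1854  18:1229  19:1670  20:856  21:275  22:2109  23:742
  24:1791  25:1688  26:1753  27:594  28:813  29:931  30:414  31:1439
  32:140  33:1379  34:1948  35:1915  36:1470  37:1285  38:1262  39:2115
  40:1041  41:298  42:1256  43:1816  44:135  45:730  46:1193  47:2275
  48:218
Giant step factor: 2049^(-49) ≡ 1789 (mod 2399).
Scan 814·1789^i mod 2399 for i = 0, 1, …:
  i=0: 814   i=1: 53   i=2: 1256
Match at i=2, j=42: n = 2·49 + 42 = 140.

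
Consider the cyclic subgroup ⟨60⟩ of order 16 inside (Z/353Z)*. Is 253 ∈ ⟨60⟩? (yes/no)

yes

253 ∈ ⟨60⟩ iff 253^16 ≡ 1 (mod 353), since |⟨60⟩| = 16.
253^16 mod 353 = 1.
Since 1 = 1, 253 lies in the subgroup.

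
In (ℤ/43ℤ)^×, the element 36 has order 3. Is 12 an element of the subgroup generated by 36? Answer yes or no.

⟨36⟩ has order 3; its elements mod 43 are {1, 6, 36}.
12 is not in this set.

no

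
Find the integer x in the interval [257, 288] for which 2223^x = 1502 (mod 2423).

260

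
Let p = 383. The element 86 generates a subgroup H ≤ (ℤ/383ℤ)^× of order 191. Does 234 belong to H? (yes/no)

no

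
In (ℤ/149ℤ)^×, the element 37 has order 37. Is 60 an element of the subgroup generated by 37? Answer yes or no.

no

60 ∈ ⟨37⟩ iff 60^37 ≡ 1 (mod 149), since |⟨37⟩| = 37.
60^37 mod 149 = 105.
Since 105 ≠ 1, 60 does not lie in the subgroup.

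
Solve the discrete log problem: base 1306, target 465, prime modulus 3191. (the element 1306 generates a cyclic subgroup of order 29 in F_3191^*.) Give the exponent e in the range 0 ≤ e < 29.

18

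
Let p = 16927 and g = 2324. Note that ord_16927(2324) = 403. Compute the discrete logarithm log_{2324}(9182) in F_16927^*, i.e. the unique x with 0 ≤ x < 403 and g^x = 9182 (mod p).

298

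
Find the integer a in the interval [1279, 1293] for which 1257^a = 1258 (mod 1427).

Compute 1257^1279 mod 1427 = 1258, then multiply by 1257 repeatedly:
  1257^1279=1258
Found 1258 at exponent 1279.

1279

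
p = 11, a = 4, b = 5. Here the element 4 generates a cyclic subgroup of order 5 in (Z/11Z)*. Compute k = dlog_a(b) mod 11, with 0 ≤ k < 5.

Successive powers of 4 modulo 11:
  4^0=1  4^1=4  4^2=5
So 4^2 ≡ 5 (mod 11), giving k = 2.

2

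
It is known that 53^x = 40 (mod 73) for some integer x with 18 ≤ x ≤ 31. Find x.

Compute 53^18 mod 73 = 27, then multiply by 53 repeatedly:
  53^18=27  53^19=44  53^20=69  53^21=7  53^22=6
  53^23=26  53^24=64  53^25=34  53^26=50  53^27=22
  53^28=71  53^29=40
Found 40 at exponent 29.

29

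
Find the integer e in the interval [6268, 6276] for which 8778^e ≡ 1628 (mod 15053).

6269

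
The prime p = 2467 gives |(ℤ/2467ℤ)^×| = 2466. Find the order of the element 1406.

411

The order of 1406 must divide p − 1 = 2466 = 2 · 3^2 · 137.
Divisors: 1, 2, 3, 6, 9, 18, 137, 274, 411, 822, 1233, 2466.
Check each in increasing order: 1406^1 ≡ 1406;  1406^2 ≡ 769;  1406^3 ≡ 668;  1406^6 ≡ 2164;  1406^9 ≡ 2357;  1406^18 ≡ 2232;  1406^137 ≡ 216;  1406^274 ≡ 2250;  1406^411 ≡ 1.
Smallest exponent giving 1 is 411.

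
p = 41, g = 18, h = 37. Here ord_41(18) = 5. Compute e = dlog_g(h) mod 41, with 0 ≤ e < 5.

Successive powers of 18 modulo 41:
  18^0=1  18^1=18  18^2=37
So 18^2 ≡ 37 (mod 41), giving e = 2.

2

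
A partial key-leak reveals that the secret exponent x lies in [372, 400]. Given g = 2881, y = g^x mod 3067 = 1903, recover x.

Compute 2881^372 mod 3067 = 334, then multiply by 2881 repeatedly:
  2881^372=334  2881^373=2283  2881^374=1675  2881^375=1284  2881^376=402
  2881^377=1903
Found 1903 at exponent 377.

377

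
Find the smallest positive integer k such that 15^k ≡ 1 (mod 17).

The order of 15 must divide p − 1 = 16 = 2^4.
Divisors: 1, 2, 4, 8, 16.
Check each in increasing order: 15^1 ≡ 15;  15^2 ≡ 4;  15^4 ≡ 16;  15^8 ≡ 1.
Smallest exponent giving 1 is 8.

8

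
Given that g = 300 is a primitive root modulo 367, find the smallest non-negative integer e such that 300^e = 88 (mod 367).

Baby-step giant-step with m = ceil(sqrt(366)) = 20.
Baby table (300^j mod 367 for j=0..19):
  0:1  1:300  2:85  3:177  4:252  5:365  6:134  7:197
  8:13  9:230  10:4  11:99  12:340  13:341  14:274  15:359
  16:169  17:54  18:52  19:186
Giant step factor: 300^(-20) ≡ 23 (mod 367).
Scan 88·23^i mod 367 for i = 0, 1, …:
  i=0: 88   i=1: 189   i=2: 310   i=3: 157
  i=4: 308   i=5: 111   i=6: 351   i=7: 366
  i=8: 344   i=9: 205     …   i=15: 263
  i=16: 177
Match at i=16, j=3: e = 16·20 + 3 = 323.

323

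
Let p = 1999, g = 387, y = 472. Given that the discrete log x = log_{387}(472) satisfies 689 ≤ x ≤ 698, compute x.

Compute 387^689 mod 1999 = 1417, then multiply by 387 repeatedly:
  387^689=1417  387^690=653  387^691=837  387^692=81  387^693=1362
  387^694=1357  387^695=1421  387^696=202  387^697=213  387^698=472
Found 472 at exponent 698.

698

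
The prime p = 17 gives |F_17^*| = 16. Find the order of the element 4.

4

The order of 4 must divide p − 1 = 16 = 2^4.
Divisors: 1, 2, 4, 8, 16.
Check each in increasing order: 4^1 ≡ 4;  4^2 ≡ 16;  4^4 ≡ 1.
Smallest exponent giving 1 is 4.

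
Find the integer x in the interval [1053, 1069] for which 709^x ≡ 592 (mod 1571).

1061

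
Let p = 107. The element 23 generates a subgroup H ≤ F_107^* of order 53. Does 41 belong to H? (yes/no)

yes

41 ∈ ⟨23⟩ iff 41^53 ≡ 1 (mod 107), since |⟨23⟩| = 53.
41^53 mod 107 = 1.
Since 1 = 1, 41 lies in the subgroup.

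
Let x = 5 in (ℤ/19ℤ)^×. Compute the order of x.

9

The order of 5 must divide p − 1 = 18 = 2 · 3^2.
Divisors: 1, 2, 3, 6, 9, 18.
Check each in increasing order: 5^1 ≡ 5;  5^2 ≡ 6;  5^3 ≡ 11;  5^6 ≡ 7;  5^9 ≡ 1.
Smallest exponent giving 1 is 9.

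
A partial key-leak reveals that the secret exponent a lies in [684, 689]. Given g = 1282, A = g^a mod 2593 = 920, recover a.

684

Compute 1282^684 mod 2593 = 920, then multiply by 1282 repeatedly:
  1282^684=920
Found 920 at exponent 684.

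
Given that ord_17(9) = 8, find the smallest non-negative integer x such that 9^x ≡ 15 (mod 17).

3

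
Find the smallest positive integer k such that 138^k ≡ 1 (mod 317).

158

The order of 138 must divide p − 1 = 316 = 2^2 · 79.
Divisors: 1, 2, 4, 79, 158, 316.
Check each in increasing order: 138^1 ≡ 138;  138^2 ≡ 24;  138^4 ≡ 259;  138^79 ≡ 316;  138^158 ≡ 1.
Smallest exponent giving 1 is 158.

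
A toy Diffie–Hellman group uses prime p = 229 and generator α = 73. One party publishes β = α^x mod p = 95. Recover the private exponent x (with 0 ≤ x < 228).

190

Baby-step giant-step with m = ceil(sqrt(228)) = 16.
Baby table (73^j mod 229 for j=0..15):
  0:1  1:73  2:62  3:175  4:180  5:87  6:168  7:127
  8:111  9:88  10:12  11:189  12:57  13:39  14:99  15:128
Giant step factor: 73^(-16) ≡ 173 (mod 229).
Scan 95·173^i mod 229 for i = 0, 1, …:
  i=0: 95   i=1: 176   i=2: 220   i=3: 46
  i=4: 172   i=5: 215   i=6: 97   i=7: 64
  i=8: 80   i=9: 100   i=10: 125   i=11: 99
Match at i=11, j=14: x = 11·16 + 14 = 190.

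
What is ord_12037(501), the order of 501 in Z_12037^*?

12036

The order of 501 must divide p − 1 = 12036 = 2^2 · 3 · 17 · 59.
Divisors: 1, 2, 3, 4, 6, 12, 17, 34, 51, 59, 68, 102, 118, 177, 204, 236, 354, 708, 1003, 2006, 3009, 4012, 6018, 12036.
Check each in increasing order: 501^1 ≡ 501;  501^2 ≡ 10261;  501^3 ≡ 962;  501^4 ≡ 482;  501^6 ≡ 10632;  501^12 ≡ 11994;  501^17 ≡ 4205;  501^34 ≡ 11709;  501^51 ≡ 5015;  501^59 ≡ 7519;  501^68 ≡ 11288;  501^102 ≡ 4932;  501^118 ≡ 9609;  501^177 ≡ 3997;  501^204 ≡ 9884;  501^236 ≡ 9091;  501^354 ≡ 2910;  501^708 ≡ 6089;  501^1003 ≡ 602;  501^2006 ≡ 1294;  501^3009 ≡ 8620;  501^4012 ≡ 1293;  501^6018 ≡ 12036;  501^12036 ≡ 1.
Smallest exponent giving 1 is 12036.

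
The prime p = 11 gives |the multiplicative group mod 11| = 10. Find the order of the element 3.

5

The order of 3 must divide p − 1 = 10 = 2 · 5.
Divisors: 1, 2, 5, 10.
Check each in increasing order: 3^1 ≡ 3;  3^2 ≡ 9;  3^5 ≡ 1.
Smallest exponent giving 1 is 5.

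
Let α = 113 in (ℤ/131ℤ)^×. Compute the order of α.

13

The order of 113 must divide p − 1 = 130 = 2 · 5 · 13.
Divisors: 1, 2, 5, 10, 13, 26, 65, 130.
Check each in increasing order: 113^1 ≡ 113;  113^2 ≡ 62;  113^5 ≡ 107;  113^10 ≡ 52;  113^13 ≡ 1.
Smallest exponent giving 1 is 13.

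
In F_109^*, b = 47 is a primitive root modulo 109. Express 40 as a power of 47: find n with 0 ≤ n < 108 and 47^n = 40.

Baby-step giant-step with m = ceil(sqrt(108)) = 11.
Baby table (47^j mod 109 for j=0..10):
  0:1  1:47  2:29  3:55  4:78  5:69  6:82  7:39
  8:89  9:41  10:74
Giant step factor: 47^(-11) ≡ 98 (mod 109).
Scan 40·98^i mod 109 for i = 0, 1, …:
  i=0: 40   i=1: 105   i=2: 44   i=3: 61
  i=4: 92   i=5: 78
Match at i=5, j=4: n = 5·11 + 4 = 59.

59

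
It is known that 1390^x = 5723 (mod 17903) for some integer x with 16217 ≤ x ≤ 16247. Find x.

Compute 1390^16217 mod 17903 = 3340, then multiply by 1390 repeatedly:
  1390^16217=3340  1390^16218=5723
Found 5723 at exponent 16218.

16218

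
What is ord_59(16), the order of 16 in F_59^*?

29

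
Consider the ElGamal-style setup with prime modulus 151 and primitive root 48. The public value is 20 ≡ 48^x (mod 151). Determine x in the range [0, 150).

132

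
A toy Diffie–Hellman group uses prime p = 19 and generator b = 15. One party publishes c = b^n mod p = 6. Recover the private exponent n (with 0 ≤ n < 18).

16

Successive powers of 15 modulo 19:
  15^0=1  15^1=15  15^2=16  15^3=12  15^4=9  15^5=2
  15^6=11  15^7=13  15^8=5  15^9=18  15^10=4  15^11=3
  15^12=7  15^13=10  15^14=17  15^15=8  15^16=6
So 15^16 ≡ 6 (mod 19), giving n = 16.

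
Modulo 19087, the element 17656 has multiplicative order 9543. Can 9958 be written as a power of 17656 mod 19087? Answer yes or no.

yes

9958 ∈ ⟨17656⟩ iff 9958^9543 ≡ 1 (mod 19087), since |⟨17656⟩| = 9543.
9958^9543 mod 19087 = 1.
Since 1 = 1, 9958 lies in the subgroup.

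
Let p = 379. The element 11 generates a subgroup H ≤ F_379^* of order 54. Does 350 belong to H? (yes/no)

no

350 ∈ ⟨11⟩ iff 350^54 ≡ 1 (mod 379), since |⟨11⟩| = 54.
350^54 mod 379 = 138.
Since 138 ≠ 1, 350 does not lie in the subgroup.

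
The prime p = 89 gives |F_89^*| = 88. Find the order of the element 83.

The order of 83 must divide p − 1 = 88 = 2^3 · 11.
Divisors: 1, 2, 4, 8, 11, 22, 44, 88.
Check each in increasing order: 83^1 ≡ 83;  83^2 ≡ 36;  83^4 ≡ 50;  83^8 ≡ 8;  83^11 ≡ 52;  83^22 ≡ 34;  83^44 ≡ 88;  83^88 ≡ 1.
Smallest exponent giving 1 is 88.

88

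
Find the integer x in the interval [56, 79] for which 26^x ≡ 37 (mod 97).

65

Compute 26^56 mod 97 = 16, then multiply by 26 repeatedly:
  26^56=16  26^57=28  26^58=49  26^59=13  26^60=47
  26^61=58  26^62=53  26^63=20  26^64=35  26^65=37
Found 37 at exponent 65.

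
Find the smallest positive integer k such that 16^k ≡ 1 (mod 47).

23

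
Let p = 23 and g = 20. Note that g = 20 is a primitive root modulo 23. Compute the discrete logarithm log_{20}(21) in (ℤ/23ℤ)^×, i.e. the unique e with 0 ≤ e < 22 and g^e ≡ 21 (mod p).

Successive powers of 20 modulo 23:
  20^0=1  20^1=20  20^2=9  20^3=19  20^4=12  20^5=10
  20^6=16  20^7=21
So 20^7 ≡ 21 (mod 23), giving e = 7.

7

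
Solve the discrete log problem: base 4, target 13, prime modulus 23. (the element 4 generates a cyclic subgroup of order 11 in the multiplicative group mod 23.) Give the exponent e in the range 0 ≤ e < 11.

9

Successive powers of 4 modulo 23:
  4^0=1  4^1=4  4^2=16  4^3=18  4^4=3  4^5=12
  4^6=2  4^7=8  4^8=9  4^9=13
So 4^9 ≡ 13 (mod 23), giving e = 9.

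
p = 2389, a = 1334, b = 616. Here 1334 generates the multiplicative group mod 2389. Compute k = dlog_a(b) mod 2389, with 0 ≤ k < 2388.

Baby-step giant-step with m = ceil(sqrt(2388)) = 49.
Baby table (1334^j mod 2389 for j=0..48):
  0:1  1:1334  2:2140  3:2294  4:2276  5:2154  6:1858  7:1179
  8:824  9:276  10:278  11:557  12:59  13:2258  14:2032  15:1562
  16:500  17:469  18:2117  19:280  20:836  21:1950  22:2068  23:1806
  24:1092  25:1827  26:438  27:1376  28:832  29:1392  30:675  31:2186
  32:1544  33:378  34:173  35:1438  36:2314  37:288  38:1952  39:2347
  40:1308  41:902  42:1601  43:2357  44:314  45:801  46:651  47:1227
  48:353
Giant step factor: 1334^(-49) ≡ 2016 (mod 2389).
Scan 616·2016^i mod 2389 for i = 0, 1, …:
  i=0: 616   i=1: 1965   i=2: 478   i=3: 881
  i=4: 1069   i=5: 226   i=6: 1706   i=7: 1525
  i=8: 2146   i=9: 2246     …   i=43: 1537
  i=44: 59
Match at i=44, j=12: k = 44·49 + 12 = 2168.

2168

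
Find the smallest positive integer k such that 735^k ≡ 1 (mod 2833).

944

The order of 735 must divide p − 1 = 2832 = 2^4 · 3 · 59.
Divisors: 1, 2, 3, 4, 6, 8, 12, 16, 24, 48, 59, 118, 177, 236, 354, 472, 708, 944, 1416, 2832.
Check each in increasing order: 735^1 ≡ 735;  735^2 ≡ 1955;  735^3 ≡ 594;  735^4 ≡ 308;  735^6 ≡ 1544;  735^8 ≡ 1375;  735^12 ≡ 1383;  735^16 ≡ 1014;  735^24 ≡ 414;  735^48 ≡ 1416;  735^59 ≡ 2410;  735^118 ≡ 450;  735^177 ≡ 2294;  735^236 ≡ 1357;  735^354 ≡ 1555;  735^472 ≡ 2832;  735^708 ≡ 1476;  735^944 ≡ 1.
Smallest exponent giving 1 is 944.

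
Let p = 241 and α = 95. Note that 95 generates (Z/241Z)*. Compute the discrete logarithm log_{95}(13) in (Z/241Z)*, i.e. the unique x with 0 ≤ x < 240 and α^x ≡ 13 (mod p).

209

Baby-step giant-step with m = ceil(sqrt(240)) = 16.
Baby table (95^j mod 241 for j=0..15):
  0:1  1:95  2:108  3:138  4:96  5:203  6:5  7:234
  8:58  9:208  10:239  11:51  12:25  13:206  14:49  15:76
Giant step factor: 95^(-16) ≡ 24 (mod 241).
Scan 13·24^i mod 241 for i = 0, 1, …:
  i=0: 13   i=1: 71   i=2: 17   i=3: 167
  i=4: 152   i=5: 33   i=6: 69   i=7: 210
  i=8: 220   i=9: 219   i=10: 195   i=11: 101
  i=12: 14   i=13: 95
Match at i=13, j=1: x = 13·16 + 1 = 209.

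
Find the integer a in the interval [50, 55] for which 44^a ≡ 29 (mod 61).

55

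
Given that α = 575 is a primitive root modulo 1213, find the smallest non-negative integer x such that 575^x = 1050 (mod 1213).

Baby-step giant-step with m = ceil(sqrt(1212)) = 35.
Baby table (575^j mod 1213 for j=0..34):
  0:1  1:575  2:689  3:737  4:438  5:759  6:958  7:148
  8:190  9:80  10:1119  11:535  12:736  13:1076  14:70  15:221
  16:923  17:644  18:335  19:971  20:345  21:656  22:1170  23:748
  24:698  25:1060  26:574  27:114  28:48  29:914  30:321  31:199
  32:403  33:42  34:1103
Giant step factor: 575^(-35) ≡ 969 (mod 1213).
Scan 1050·969^i mod 1213 for i = 0, 1, …:
  i=0: 1050   i=1: 956   i=2: 845   i=3: 30
  i=4: 1171   i=5: 544   i=6: 694   i=7: 484
  i=8: 778   i=9: 609     …   i=21: 636
  i=22: 80
Match at i=22, j=9: x = 22·35 + 9 = 779.

779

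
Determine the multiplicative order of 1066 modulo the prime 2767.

The order of 1066 must divide p − 1 = 2766 = 2 · 3 · 461.
Divisors: 1, 2, 3, 6, 461, 922, 1383, 2766.
Check each in increasing order: 1066^1 ≡ 1066;  1066^2 ≡ 1886;  1066^3 ≡ 1634;  1066^6 ≡ 2568;  1066^461 ≡ 2439;  1066^922 ≡ 2438;  1066^1383 ≡ 2766;  1066^2766 ≡ 1.
Smallest exponent giving 1 is 2766.

2766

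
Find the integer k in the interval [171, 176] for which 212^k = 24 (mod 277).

173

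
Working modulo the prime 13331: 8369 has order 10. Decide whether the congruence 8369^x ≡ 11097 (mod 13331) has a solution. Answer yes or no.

⟨8369⟩ has order 10; its elements mod 13331 are {1, 913, 2234, 4962, 6284, 7047, 8369, 11097, 12418, 13330}.
11097 is in this set.

yes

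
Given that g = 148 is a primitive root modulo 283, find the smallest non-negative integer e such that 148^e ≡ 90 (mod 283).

206

Baby-step giant-step with m = ceil(sqrt(282)) = 17.
Baby table (148^j mod 283 for j=0..16):
  0:1  1:148  2:113  3:27  4:34  5:221  6:163  7:69
  8:24  9:156  10:165  11:82  12:250  13:210  14:233  15:241
  16:10
Giant step factor: 148^(-17) ≡ 209 (mod 283).
Scan 90·209^i mod 283 for i = 0, 1, …:
  i=0: 90   i=1: 132   i=2: 137   i=3: 50
  i=4: 262   i=5: 139   i=6: 185   i=7: 177
  i=8: 203   i=9: 260   i=10: 4   i=11: 270
  i=12: 113
Match at i=12, j=2: e = 12·17 + 2 = 206.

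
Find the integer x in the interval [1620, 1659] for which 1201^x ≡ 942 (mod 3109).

1635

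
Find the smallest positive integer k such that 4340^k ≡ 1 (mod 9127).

The order of 4340 must divide p − 1 = 9126 = 2 · 3^3 · 13^2.
Divisors: 1, 2, 3, 6, 9, 13, 18, 26, 27, 39, 54, 78, 117, 169, 234, 338, 351, 507, 702, 1014, 1521, 3042, 4563, 9126.
Check each in increasing order: 4340^1 ≡ 4340;  4340^2 ≡ 6599;  4340^3 ≡ 8261;  4340^6 ≡ 1542;  4340^9 ≡ 6297;  4340^13 ≡ 7575;  4340^18 ≡ 4521;  4340^26 ≡ 8303;  4340^27 ≡ 1624;  4340^39 ≡ 1068;  4340^54 ≡ 8800;  4340^78 ≡ 8876;  4340^117 ≡ 5742;  4340^169 ≡ 9126;  4340^234 ≡ 3840;  4340^338 ≡ 1.
Smallest exponent giving 1 is 338.

338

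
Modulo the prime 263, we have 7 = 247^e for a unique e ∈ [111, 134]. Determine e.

133

Compute 247^111 mod 263 = 85, then multiply by 247 repeatedly:
  247^111=85  247^112=218  247^113=194  247^114=52  247^115=220
  247^116=162  247^117=38  247^118=181  247^119=260  247^120=48
  247^121=21  247^122=190  247^123=116  247^124=248  247^125=240
  247^126=105  247^127=161  247^128=54  247^129=188  247^130=148
  247^131=262  247^132=16  247^133=7
Found 7 at exponent 133.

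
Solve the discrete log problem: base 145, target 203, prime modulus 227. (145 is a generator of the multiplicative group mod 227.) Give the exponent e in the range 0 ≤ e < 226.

Baby-step giant-step with m = ceil(sqrt(226)) = 16.
Baby table (145^j mod 227 for j=0..15):
  0:1  1:145  2:141  3:15  4:132  5:72  6:225  7:164
  8:172  9:197  10:190  11:83  12:4  13:126  14:110  15:60
Giant step factor: 145^(-16) ≡ 181 (mod 227).
Scan 203·181^i mod 227 for i = 0, 1, …:
  i=0: 203   i=1: 196   i=2: 64   i=3: 7
  i=4: 132
Match at i=4, j=4: e = 4·16 + 4 = 68.

68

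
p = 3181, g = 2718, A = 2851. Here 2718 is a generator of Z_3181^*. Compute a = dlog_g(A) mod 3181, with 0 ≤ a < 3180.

Baby-step giant-step with m = ceil(sqrt(3180)) = 57.
Baby table (2718^j mod 3181 for j=0..56):
  0:1  1:2718  2:1242  3:715  4:2960  5:531  6:2265  7:1035
  8:1126  9:346  10:2033  11:297  12:2453  13:3059  14:2409  15:1164
  16:1838  17:1514  18:2019  19:417  20:970  21:2592  22:2322  23:92
  24:1938  25:2929  26:2160  27:1935  28:1137  29:1615  30:2971  31:1800
  32:22  33:2538  34:1876  35:3006  36:1500  37:2139  38:2115  39:503
  40:2505  41:1250  42:192  43:172  44:3070  45:497  46:2102  47:160
  48:2264  49:1498  50:3065  51:2812  52:2254  53:2947  54:188  55:2024
  56:1283
Giant step factor: 2718^(-57) ≡ 35 (mod 3181).
Scan 2851·35^i mod 3181 for i = 0, 1, …:
  i=0: 2851   i=1: 1174   i=2: 2918   i=3: 338
  i=4: 2287   i=5: 520   i=6: 2295   i=7: 800
  i=8: 2552   i=9: 252     …   i=36: 739
  i=37: 417
Match at i=37, j=19: a = 37·57 + 19 = 2128.

2128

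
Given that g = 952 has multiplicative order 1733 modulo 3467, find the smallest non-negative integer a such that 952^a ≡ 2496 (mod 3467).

Baby-step giant-step with m = ceil(sqrt(1733)) = 42.
Baby table (952^j mod 3467 for j=0..41):
  0:1  1:952  2:1417  3:321  4:496  5:680  6:2498  7:3201
  8:3326  9:981  10:1289  11:3277  12:2871  13:1196  14:1416  15:2836
  16:2546  17:359  18:2002  19:2521  20:828  21:1247  22:1430  23:2296
  24:1582  25:1386  26:2012  27:1640  28:1130  29:990  30:2923  31:2162
  32:2293  33:2193  34:602  35:1049  36:152  37:2557  38:430  39:254
  40:2585  41:2817
Giant step factor: 952^(-42) ≡ 3030 (mod 3467).
Scan 2496·3030^i mod 3467 for i = 0, 1, …:
  i=0: 2496   i=1: 1353   i=2: 1596   i=3: 2882
  i=4: 2554   i=5: 276   i=6: 733   i=7: 2110
  i=8: 152
Match at i=8, j=36: a = 8·42 + 36 = 372.

372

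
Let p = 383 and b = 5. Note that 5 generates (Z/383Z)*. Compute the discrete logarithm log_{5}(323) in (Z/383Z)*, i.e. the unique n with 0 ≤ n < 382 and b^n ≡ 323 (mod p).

Baby-step giant-step with m = ceil(sqrt(382)) = 20.
Baby table (5^j mod 383 for j=0..19):
  0:1  1:5  2:25  3:125  4:242  5:61  6:305  7:376
  8:348  9:208  10:274  11:221  12:339  13:163  14:49  15:245
  16:76  17:380  18:368  19:308
Giant step factor: 5^(-20) ≡ 48 (mod 383).
Scan 323·48^i mod 383 for i = 0, 1, …:
  i=0: 323   i=1: 184   i=2: 23   i=3: 338
  i=4: 138   i=5: 113   i=6: 62   i=7: 295
  i=8: 372   i=9: 238     …   i=13: 142
  i=14: 305
Match at i=14, j=6: n = 14·20 + 6 = 286.

286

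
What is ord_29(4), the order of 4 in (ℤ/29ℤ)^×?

The order of 4 must divide p − 1 = 28 = 2^2 · 7.
Divisors: 1, 2, 4, 7, 14, 28.
Check each in increasing order: 4^1 ≡ 4;  4^2 ≡ 16;  4^4 ≡ 24;  4^7 ≡ 28;  4^14 ≡ 1.
Smallest exponent giving 1 is 14.

14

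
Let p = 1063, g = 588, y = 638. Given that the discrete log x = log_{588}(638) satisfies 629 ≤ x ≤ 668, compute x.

651

Compute 588^629 mod 1063 = 380, then multiply by 588 repeatedly:
  588^629=380  588^630=210  588^631=172  588^632=151  588^633=559
  588^634=225  588^635=488  588^636=997  588^637=523  588^638=317
  588^639=371  588^640=233  588^641=940  588^642=1023  588^643=929
  588^644=933  588^645=96  588^646=109  588^647=312  588^648=620
  588^649=1014  588^650=952  588^651=638
Found 638 at exponent 651.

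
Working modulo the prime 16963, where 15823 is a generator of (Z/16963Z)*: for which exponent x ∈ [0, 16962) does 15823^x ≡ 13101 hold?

Baby-step giant-step with m = ceil(sqrt(16962)) = 131.
Baby table (15823^j mod 16963 for j=0..130):
  0:1  1:15823  2:10412  3:4420  4:16174  5:421  6:11987  7:6998
  8:11853  9:7091  10:7611  11:8516  12:11559  13:2991  14:16786  15:15187
  16:6043  17:14921  18:3949  19:10298  20:15639  21:16616  22:5431  23:155
  24:9893  25:2375  26:6580  27:13409  28:14366  29:9018  30:16021  31:5211
  32:13473  33:9258  34:13829  35:10530  36:5604  37:6491  38:13091  39:3700
  40:5787  41:1427  42:1668  43:15299  44:14067  45:10618  46:7062  47:6745
  48:11902  49:2120  50:8909  51:4577  52:6824  53:6657  54:10444  55:1866
  56:10098  57:6157  58:3702  59:3507  60:5288  61:10508  62:13721  63:14909
  64:666  65:4095  66:13488  67:9121  68:379  69:8978  70:10732  71:12806
  72:6303  73:6892  74:13952  75:6014  76:14055  77:7335  78:859  79:4594
  80:4407  81:14031  82:769  83:5416  84:292  85:6380  86:3927  87:1452
  88:7094  89:4191  90:5826  91:7856  92:624  93:1086  94:259  95:10074
  96:16554  97:8259  98:16168  99:7261  100:404  101:14404  102:16587  103:4565
  104:3541  105:454  106:8293  107:11334  108:5046  109:14980  110:4541  111:13938
  112:5011  113:3991  114:13307  115:11905  116:15663  117:6219  118:874  119:4457
  120:7920  121:12479  122:5897  123:11731  124:10467  125:9572  126:12092  127:6039
  128:2518  129:13190  130:9581
Giant step factor: 15823^(-131) ≡ 16713 (mod 16963).
Scan 13101·16713^i mod 16963 for i = 0, 1, …:
  i=0: 13101   i=1: 15572   i=2: 8490   i=3: 14838
  i=4: 5397   i=5: 7790   i=6: 3245   i=7: 2974
  i=8: 2872   i=9: 11409     …   i=99: 14996
  i=100: 16786
Match at i=100, j=14: x = 100·131 + 14 = 13114.

13114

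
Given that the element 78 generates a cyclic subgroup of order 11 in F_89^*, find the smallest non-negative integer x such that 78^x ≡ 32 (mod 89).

2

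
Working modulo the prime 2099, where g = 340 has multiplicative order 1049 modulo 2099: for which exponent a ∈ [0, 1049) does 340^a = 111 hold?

Baby-step giant-step with m = ceil(sqrt(1049)) = 33.
Baby table (340^j mod 2099 for j=0..32):
  0:1  1:340  2:155  3:225  4:936  5:1291  6:249  7:700
  8:813  9:1451  10:75  11:312  12:1130  13:83  14:933  15:271
  16:1883  17:25  18:104  19:1776  20:1427  21:311  22:790  23:2027
  24:708  25:1434  26:592  27:1875  28:1503  29:963  30:2075  31:236
  32:478
Giant step factor: 340^(-33) ≡ 1982 (mod 2099).
Scan 111·1982^i mod 2099 for i = 0, 1, …:
  i=0: 111   i=1: 1706   i=2: 1902   i=3: 2059
  i=4: 482   i=5: 279   i=6: 941   i=7: 1150
  i=8: 1885   i=9: 1949     …   i=19: 167
  i=20: 1451
Match at i=20, j=9: a = 20·33 + 9 = 669.

669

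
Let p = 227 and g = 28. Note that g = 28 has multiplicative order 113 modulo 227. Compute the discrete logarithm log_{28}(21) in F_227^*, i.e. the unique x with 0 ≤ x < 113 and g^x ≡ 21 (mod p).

94

Baby-step giant-step with m = ceil(sqrt(113)) = 11.
Baby table (28^j mod 227 for j=0..10):
  0:1  1:28  2:103  3:160  4:167  5:136  6:176  7:161
  8:195  9:12  10:109
Giant step factor: 28^(-11) ≡ 9 (mod 227).
Scan 21·9^i mod 227 for i = 0, 1, …:
  i=0: 21   i=1: 189   i=2: 112   i=3: 100
  i=4: 219   i=5: 155   i=6: 33   i=7: 70
  i=8: 176
Match at i=8, j=6: x = 8·11 + 6 = 94.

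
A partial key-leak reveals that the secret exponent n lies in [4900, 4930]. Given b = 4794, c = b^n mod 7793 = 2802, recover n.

Compute 4794^4900 mod 7793 = 3604, then multiply by 4794 repeatedly:
  4794^4900=3604  4794^4901=495  4794^4902=3958  4794^4903=6490  4794^4904=3404
  4794^4905=234  4794^4906=7397  4794^4907=3068  4794^4908=2601  4794^4909=394
  4794^4910=2930  4794^4911=3434  4794^4912=3780  4794^4913=2595  4794^4914=2802
Found 2802 at exponent 4914.

4914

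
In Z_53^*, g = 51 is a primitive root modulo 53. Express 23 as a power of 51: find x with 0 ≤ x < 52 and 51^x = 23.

Baby-step giant-step with m = ceil(sqrt(52)) = 8.
Baby table (51^j mod 53 for j=0..7):
  0:1  1:51  2:4  3:45  4:16  5:21  6:11  7:31
Giant step factor: 51^(-8) ≡ 47 (mod 53).
Scan 23·47^i mod 53 for i = 0, 1, …:
  i=0: 23   i=1: 21
Match at i=1, j=5: x = 1·8 + 5 = 13.

13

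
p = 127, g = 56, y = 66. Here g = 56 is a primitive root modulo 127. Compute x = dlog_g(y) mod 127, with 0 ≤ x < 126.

123

Baby-step giant-step with m = ceil(sqrt(126)) = 12.
Baby table (56^j mod 127 for j=0..11):
  0:1  1:56  2:88  3:102  4:124  5:86  6:117  7:75
  8:9  9:123  10:30  11:29
Giant step factor: 56^(-12) ≡ 47 (mod 127).
Scan 66·47^i mod 127 for i = 0, 1, …:
  i=0: 66   i=1: 54   i=2: 125   i=3: 33
  i=4: 27   i=5: 126   i=6: 80   i=7: 77
  i=8: 63   i=9: 40   i=10: 102
Match at i=10, j=3: x = 10·12 + 3 = 123.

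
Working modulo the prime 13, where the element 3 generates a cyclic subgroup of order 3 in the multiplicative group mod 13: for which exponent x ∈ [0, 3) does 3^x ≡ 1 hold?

Successive powers of 3 modulo 13:
  3^0=1
So 3^0 ≡ 1 (mod 13), giving x = 0.

0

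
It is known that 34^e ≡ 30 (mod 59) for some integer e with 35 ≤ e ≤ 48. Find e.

41

Compute 34^35 mod 59 = 18, then multiply by 34 repeatedly:
  34^35=18  34^36=22  34^37=40  34^38=3  34^39=43
  34^40=46  34^41=30
Found 30 at exponent 41.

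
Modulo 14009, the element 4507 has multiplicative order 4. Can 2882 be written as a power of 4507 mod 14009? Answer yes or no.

no

⟨4507⟩ has order 4; its elements mod 14009 are {1, 4507, 9502, 14008}.
2882 is not in this set.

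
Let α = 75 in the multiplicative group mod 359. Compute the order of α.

179

The order of 75 must divide p − 1 = 358 = 2 · 179.
Divisors: 1, 2, 179, 358.
Check each in increasing order: 75^1 ≡ 75;  75^2 ≡ 240;  75^179 ≡ 1.
Smallest exponent giving 1 is 179.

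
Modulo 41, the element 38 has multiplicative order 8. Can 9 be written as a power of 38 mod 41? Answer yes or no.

yes

9 ∈ ⟨38⟩ iff 9^8 ≡ 1 (mod 41), since |⟨38⟩| = 8.
9^8 mod 41 = 1.
Since 1 = 1, 9 lies in the subgroup.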